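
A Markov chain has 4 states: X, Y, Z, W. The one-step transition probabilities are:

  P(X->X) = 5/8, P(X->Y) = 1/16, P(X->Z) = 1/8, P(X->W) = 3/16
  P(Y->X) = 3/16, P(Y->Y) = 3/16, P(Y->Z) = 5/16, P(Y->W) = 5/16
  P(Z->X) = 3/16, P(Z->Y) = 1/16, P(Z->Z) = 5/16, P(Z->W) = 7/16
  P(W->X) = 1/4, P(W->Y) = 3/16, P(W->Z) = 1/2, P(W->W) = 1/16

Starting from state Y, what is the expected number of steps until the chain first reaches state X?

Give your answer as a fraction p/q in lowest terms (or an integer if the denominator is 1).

Answer: 628/129

Derivation:
Let h_i = expected steps to first reach X from state i.
Boundary: h_X = 0.
First-step equations for the other states:
  h_Y = 1 + 3/16*h_X + 3/16*h_Y + 5/16*h_Z + 5/16*h_W
  h_Z = 1 + 3/16*h_X + 1/16*h_Y + 5/16*h_Z + 7/16*h_W
  h_W = 1 + 1/4*h_X + 3/16*h_Y + 1/2*h_Z + 1/16*h_W

Substituting h_X = 0 and rearranging gives the linear system (I - Q) h = 1:
  [13/16, -5/16, -5/16] . (h_Y, h_Z, h_W) = 1
  [-1/16, 11/16, -7/16] . (h_Y, h_Z, h_W) = 1
  [-3/16, -1/2, 15/16] . (h_Y, h_Z, h_W) = 1

Solving yields:
  h_Y = 628/129
  h_Z = 208/43
  h_W = 596/129

Starting state is Y, so the expected hitting time is h_Y = 628/129.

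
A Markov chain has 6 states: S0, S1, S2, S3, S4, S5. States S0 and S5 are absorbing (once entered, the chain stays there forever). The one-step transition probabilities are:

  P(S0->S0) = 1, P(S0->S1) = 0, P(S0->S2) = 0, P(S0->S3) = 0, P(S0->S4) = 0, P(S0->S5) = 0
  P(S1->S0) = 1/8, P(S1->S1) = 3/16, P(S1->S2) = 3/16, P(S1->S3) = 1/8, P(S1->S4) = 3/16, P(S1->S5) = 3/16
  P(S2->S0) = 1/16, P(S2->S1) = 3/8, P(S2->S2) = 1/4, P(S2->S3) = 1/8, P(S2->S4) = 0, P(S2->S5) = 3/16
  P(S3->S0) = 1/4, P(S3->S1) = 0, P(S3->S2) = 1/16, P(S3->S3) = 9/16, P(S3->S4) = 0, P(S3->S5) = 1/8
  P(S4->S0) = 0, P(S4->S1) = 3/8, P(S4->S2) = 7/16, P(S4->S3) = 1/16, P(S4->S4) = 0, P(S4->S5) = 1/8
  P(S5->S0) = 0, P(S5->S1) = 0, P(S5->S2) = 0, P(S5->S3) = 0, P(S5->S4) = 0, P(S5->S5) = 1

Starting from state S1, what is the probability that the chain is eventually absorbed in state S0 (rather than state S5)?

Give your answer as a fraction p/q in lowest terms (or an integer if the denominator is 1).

Answer: 2687/6236

Derivation:
Let a_i = P(absorbed in S0 | start in state i).
Boundary conditions: a_S0 = 1, a_S5 = 0.
For each transient state i, a_i = sum_j P(i->j) * a_j:
  a_S1 = 1/8*a_S0 + 3/16*a_S1 + 3/16*a_S2 + 1/8*a_S3 + 3/16*a_S4 + 3/16*a_S5
  a_S2 = 1/16*a_S0 + 3/8*a_S1 + 1/4*a_S2 + 1/8*a_S3 + 0*a_S4 + 3/16*a_S5
  a_S3 = 1/4*a_S0 + 0*a_S1 + 1/16*a_S2 + 9/16*a_S3 + 0*a_S4 + 1/8*a_S5
  a_S4 = 0*a_S0 + 3/8*a_S1 + 7/16*a_S2 + 1/16*a_S3 + 0*a_S4 + 1/8*a_S5

Substituting a_S0 = 1 and a_S5 = 0, rearrange to (I - Q) a = r where r[i] = P(i -> S0):
  [13/16, -3/16, -1/8, -3/16] . (a_S1, a_S2, a_S3, a_S4) = 1/8
  [-3/8, 3/4, -1/8, 0] . (a_S1, a_S2, a_S3, a_S4) = 1/16
  [0, -1/16, 7/16, 0] . (a_S1, a_S2, a_S3, a_S4) = 1/4
  [-3/8, -7/16, -1/16, 1] . (a_S1, a_S2, a_S3, a_S4) = 0

Solving yields:
  a_S1 = 2687/6236
  a_S2 = 2517/6236
  a_S3 = 3923/6236
  a_S4 = 1177/3118

Starting state is S1, so the absorption probability is a_S1 = 2687/6236.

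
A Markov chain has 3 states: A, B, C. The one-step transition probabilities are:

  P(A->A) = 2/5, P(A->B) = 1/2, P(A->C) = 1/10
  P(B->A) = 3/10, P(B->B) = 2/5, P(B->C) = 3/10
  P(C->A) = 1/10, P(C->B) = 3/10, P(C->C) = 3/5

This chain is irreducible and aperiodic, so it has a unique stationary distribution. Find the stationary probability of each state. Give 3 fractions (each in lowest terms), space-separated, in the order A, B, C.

Answer: 15/59 23/59 21/59

Derivation:
The stationary distribution satisfies pi = pi * P, i.e.:
  pi_A = 2/5*pi_A + 3/10*pi_B + 1/10*pi_C
  pi_B = 1/2*pi_A + 2/5*pi_B + 3/10*pi_C
  pi_C = 1/10*pi_A + 3/10*pi_B + 3/5*pi_C
with normalization: pi_A + pi_B + pi_C = 1.

Using the first 2 balance equations plus normalization, the linear system A*pi = b is:
  [-3/5, 3/10, 1/10] . pi = 0
  [1/2, -3/5, 3/10] . pi = 0
  [1, 1, 1] . pi = 1

Solving yields:
  pi_A = 15/59
  pi_B = 23/59
  pi_C = 21/59

Verification (pi * P):
  15/59*2/5 + 23/59*3/10 + 21/59*1/10 = 15/59 = pi_A  (ok)
  15/59*1/2 + 23/59*2/5 + 21/59*3/10 = 23/59 = pi_B  (ok)
  15/59*1/10 + 23/59*3/10 + 21/59*3/5 = 21/59 = pi_C  (ok)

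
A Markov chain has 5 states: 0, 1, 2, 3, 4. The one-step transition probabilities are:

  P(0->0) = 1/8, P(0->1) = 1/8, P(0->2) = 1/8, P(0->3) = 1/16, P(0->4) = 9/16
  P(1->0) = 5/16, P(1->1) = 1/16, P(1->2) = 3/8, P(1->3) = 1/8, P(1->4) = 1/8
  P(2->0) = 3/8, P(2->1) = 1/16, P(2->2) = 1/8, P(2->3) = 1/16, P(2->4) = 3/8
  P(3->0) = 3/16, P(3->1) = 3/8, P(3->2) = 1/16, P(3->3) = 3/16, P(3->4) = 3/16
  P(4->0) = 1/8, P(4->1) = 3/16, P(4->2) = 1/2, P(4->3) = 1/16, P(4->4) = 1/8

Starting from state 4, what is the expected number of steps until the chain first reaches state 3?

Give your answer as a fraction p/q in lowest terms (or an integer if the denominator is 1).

Answer: 53808/3773

Derivation:
Let h_i = expected steps to first reach 3 from state i.
Boundary: h_3 = 0.
First-step equations for the other states:
  h_0 = 1 + 1/8*h_0 + 1/8*h_1 + 1/8*h_2 + 1/16*h_3 + 9/16*h_4
  h_1 = 1 + 5/16*h_0 + 1/16*h_1 + 3/8*h_2 + 1/8*h_3 + 1/8*h_4
  h_2 = 1 + 3/8*h_0 + 1/16*h_1 + 1/8*h_2 + 1/16*h_3 + 3/8*h_4
  h_4 = 1 + 1/8*h_0 + 3/16*h_1 + 1/2*h_2 + 1/16*h_3 + 1/8*h_4

Substituting h_3 = 0 and rearranging gives the linear system (I - Q) h = 1:
  [7/8, -1/8, -1/8, -9/16] . (h_0, h_1, h_2, h_4) = 1
  [-5/16, 15/16, -3/8, -1/8] . (h_0, h_1, h_2, h_4) = 1
  [-3/8, -1/16, 7/8, -3/8] . (h_0, h_1, h_2, h_4) = 1
  [-1/8, -3/16, -1/2, 7/8] . (h_0, h_1, h_2, h_4) = 1

Solving yields:
  h_0 = 53888/3773
  h_1 = 50800/3773
  h_2 = 1104/77
  h_4 = 53808/3773

Starting state is 4, so the expected hitting time is h_4 = 53808/3773.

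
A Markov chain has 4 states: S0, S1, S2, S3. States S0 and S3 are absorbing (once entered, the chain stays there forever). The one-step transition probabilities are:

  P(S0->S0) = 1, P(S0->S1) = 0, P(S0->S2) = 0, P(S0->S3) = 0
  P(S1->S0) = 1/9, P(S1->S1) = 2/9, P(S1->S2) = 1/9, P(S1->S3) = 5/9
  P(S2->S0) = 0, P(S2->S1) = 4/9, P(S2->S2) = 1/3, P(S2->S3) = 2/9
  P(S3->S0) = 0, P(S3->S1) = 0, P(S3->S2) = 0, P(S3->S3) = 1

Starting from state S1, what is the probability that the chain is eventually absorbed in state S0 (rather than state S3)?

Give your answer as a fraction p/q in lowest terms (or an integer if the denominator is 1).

Answer: 3/19

Derivation:
Let a_i = P(absorbed in S0 | start in state i).
Boundary conditions: a_S0 = 1, a_S3 = 0.
For each transient state i, a_i = sum_j P(i->j) * a_j:
  a_S1 = 1/9*a_S0 + 2/9*a_S1 + 1/9*a_S2 + 5/9*a_S3
  a_S2 = 0*a_S0 + 4/9*a_S1 + 1/3*a_S2 + 2/9*a_S3

Substituting a_S0 = 1 and a_S3 = 0, rearrange to (I - Q) a = r where r[i] = P(i -> S0):
  [7/9, -1/9] . (a_S1, a_S2) = 1/9
  [-4/9, 2/3] . (a_S1, a_S2) = 0

Solving yields:
  a_S1 = 3/19
  a_S2 = 2/19

Starting state is S1, so the absorption probability is a_S1 = 3/19.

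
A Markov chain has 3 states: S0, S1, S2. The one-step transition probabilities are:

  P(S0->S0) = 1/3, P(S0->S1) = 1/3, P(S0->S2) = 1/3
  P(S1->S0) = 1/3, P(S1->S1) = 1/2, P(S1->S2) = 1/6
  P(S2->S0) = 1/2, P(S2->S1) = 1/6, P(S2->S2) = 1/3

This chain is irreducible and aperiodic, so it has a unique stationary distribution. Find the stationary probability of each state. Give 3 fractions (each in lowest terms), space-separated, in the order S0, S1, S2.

Answer: 11/29 10/29 8/29

Derivation:
The stationary distribution satisfies pi = pi * P, i.e.:
  pi_S0 = 1/3*pi_S0 + 1/3*pi_S1 + 1/2*pi_S2
  pi_S1 = 1/3*pi_S0 + 1/2*pi_S1 + 1/6*pi_S2
  pi_S2 = 1/3*pi_S0 + 1/6*pi_S1 + 1/3*pi_S2
with normalization: pi_S0 + pi_S1 + pi_S2 = 1.

Using the first 2 balance equations plus normalization, the linear system A*pi = b is:
  [-2/3, 1/3, 1/2] . pi = 0
  [1/3, -1/2, 1/6] . pi = 0
  [1, 1, 1] . pi = 1

Solving yields:
  pi_S0 = 11/29
  pi_S1 = 10/29
  pi_S2 = 8/29

Verification (pi * P):
  11/29*1/3 + 10/29*1/3 + 8/29*1/2 = 11/29 = pi_S0  (ok)
  11/29*1/3 + 10/29*1/2 + 8/29*1/6 = 10/29 = pi_S1  (ok)
  11/29*1/3 + 10/29*1/6 + 8/29*1/3 = 8/29 = pi_S2  (ok)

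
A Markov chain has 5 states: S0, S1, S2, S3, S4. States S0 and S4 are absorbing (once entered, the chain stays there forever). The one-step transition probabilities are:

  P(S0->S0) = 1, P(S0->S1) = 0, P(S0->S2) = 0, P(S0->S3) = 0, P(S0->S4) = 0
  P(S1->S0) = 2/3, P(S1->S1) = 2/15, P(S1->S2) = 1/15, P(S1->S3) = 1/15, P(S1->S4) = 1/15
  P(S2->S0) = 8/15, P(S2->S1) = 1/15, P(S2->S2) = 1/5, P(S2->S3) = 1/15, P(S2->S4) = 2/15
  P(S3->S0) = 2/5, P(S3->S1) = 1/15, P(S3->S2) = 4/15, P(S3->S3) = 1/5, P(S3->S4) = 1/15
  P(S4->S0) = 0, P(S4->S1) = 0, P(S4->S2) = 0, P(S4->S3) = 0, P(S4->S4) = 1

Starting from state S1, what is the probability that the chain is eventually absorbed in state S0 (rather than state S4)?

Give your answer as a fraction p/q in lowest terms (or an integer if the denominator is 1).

Answer: 1606/1791

Derivation:
Let a_i = P(absorbed in S0 | start in state i).
Boundary conditions: a_S0 = 1, a_S4 = 0.
For each transient state i, a_i = sum_j P(i->j) * a_j:
  a_S1 = 2/3*a_S0 + 2/15*a_S1 + 1/15*a_S2 + 1/15*a_S3 + 1/15*a_S4
  a_S2 = 8/15*a_S0 + 1/15*a_S1 + 1/5*a_S2 + 1/15*a_S3 + 2/15*a_S4
  a_S3 = 2/5*a_S0 + 1/15*a_S1 + 4/15*a_S2 + 1/5*a_S3 + 1/15*a_S4

Substituting a_S0 = 1 and a_S4 = 0, rearrange to (I - Q) a = r where r[i] = P(i -> S0):
  [13/15, -1/15, -1/15] . (a_S1, a_S2, a_S3) = 2/3
  [-1/15, 4/5, -1/15] . (a_S1, a_S2, a_S3) = 8/15
  [-1/15, -4/15, 4/5] . (a_S1, a_S2, a_S3) = 2/5

Solving yields:
  a_S1 = 1606/1791
  a_S2 = 1454/1791
  a_S3 = 1514/1791

Starting state is S1, so the absorption probability is a_S1 = 1606/1791.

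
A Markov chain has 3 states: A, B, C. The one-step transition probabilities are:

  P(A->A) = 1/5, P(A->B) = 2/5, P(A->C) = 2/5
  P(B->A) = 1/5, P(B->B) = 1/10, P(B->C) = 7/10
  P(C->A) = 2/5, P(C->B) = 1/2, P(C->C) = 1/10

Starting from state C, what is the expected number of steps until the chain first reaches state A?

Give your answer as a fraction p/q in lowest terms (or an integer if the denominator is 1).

Let h_i = expected steps to first reach A from state i.
Boundary: h_A = 0.
First-step equations for the other states:
  h_B = 1 + 1/5*h_A + 1/10*h_B + 7/10*h_C
  h_C = 1 + 2/5*h_A + 1/2*h_B + 1/10*h_C

Substituting h_A = 0 and rearranging gives the linear system (I - Q) h = 1:
  [9/10, -7/10] . (h_B, h_C) = 1
  [-1/2, 9/10] . (h_B, h_C) = 1

Solving yields:
  h_B = 80/23
  h_C = 70/23

Starting state is C, so the expected hitting time is h_C = 70/23.

Answer: 70/23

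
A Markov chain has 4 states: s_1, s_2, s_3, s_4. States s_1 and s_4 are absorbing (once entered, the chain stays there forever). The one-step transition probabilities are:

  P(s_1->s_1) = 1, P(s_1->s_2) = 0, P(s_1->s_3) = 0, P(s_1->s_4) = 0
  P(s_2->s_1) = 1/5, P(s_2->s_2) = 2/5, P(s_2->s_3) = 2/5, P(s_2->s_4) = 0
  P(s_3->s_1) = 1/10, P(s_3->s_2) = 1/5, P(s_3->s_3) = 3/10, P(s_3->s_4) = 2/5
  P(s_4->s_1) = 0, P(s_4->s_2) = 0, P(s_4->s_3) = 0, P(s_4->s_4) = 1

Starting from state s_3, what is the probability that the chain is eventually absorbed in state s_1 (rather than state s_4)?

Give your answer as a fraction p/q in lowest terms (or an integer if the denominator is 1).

Answer: 5/17

Derivation:
Let a_i = P(absorbed in s_1 | start in state i).
Boundary conditions: a_s_1 = 1, a_s_4 = 0.
For each transient state i, a_i = sum_j P(i->j) * a_j:
  a_s_2 = 1/5*a_s_1 + 2/5*a_s_2 + 2/5*a_s_3 + 0*a_s_4
  a_s_3 = 1/10*a_s_1 + 1/5*a_s_2 + 3/10*a_s_3 + 2/5*a_s_4

Substituting a_s_1 = 1 and a_s_4 = 0, rearrange to (I - Q) a = r where r[i] = P(i -> s_1):
  [3/5, -2/5] . (a_s_2, a_s_3) = 1/5
  [-1/5, 7/10] . (a_s_2, a_s_3) = 1/10

Solving yields:
  a_s_2 = 9/17
  a_s_3 = 5/17

Starting state is s_3, so the absorption probability is a_s_3 = 5/17.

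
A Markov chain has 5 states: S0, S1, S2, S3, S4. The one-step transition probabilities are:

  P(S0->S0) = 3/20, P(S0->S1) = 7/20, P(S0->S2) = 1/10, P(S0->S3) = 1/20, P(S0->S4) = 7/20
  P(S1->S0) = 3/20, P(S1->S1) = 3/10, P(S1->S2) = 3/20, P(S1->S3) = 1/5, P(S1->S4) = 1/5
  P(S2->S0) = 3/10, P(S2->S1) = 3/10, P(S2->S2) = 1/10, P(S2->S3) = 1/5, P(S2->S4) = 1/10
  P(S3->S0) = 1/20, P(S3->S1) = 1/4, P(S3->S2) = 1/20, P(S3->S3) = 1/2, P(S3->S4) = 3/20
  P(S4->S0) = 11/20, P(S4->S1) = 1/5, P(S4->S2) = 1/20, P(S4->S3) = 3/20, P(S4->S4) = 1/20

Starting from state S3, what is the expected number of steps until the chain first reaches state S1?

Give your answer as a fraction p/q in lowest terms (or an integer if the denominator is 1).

Answer: 245/64

Derivation:
Let h_i = expected steps to first reach S1 from state i.
Boundary: h_S1 = 0.
First-step equations for the other states:
  h_S0 = 1 + 3/20*h_S0 + 7/20*h_S1 + 1/10*h_S2 + 1/20*h_S3 + 7/20*h_S4
  h_S2 = 1 + 3/10*h_S0 + 3/10*h_S1 + 1/10*h_S2 + 1/5*h_S3 + 1/10*h_S4
  h_S3 = 1 + 1/20*h_S0 + 1/4*h_S1 + 1/20*h_S2 + 1/2*h_S3 + 3/20*h_S4
  h_S4 = 1 + 11/20*h_S0 + 1/5*h_S1 + 1/20*h_S2 + 3/20*h_S3 + 1/20*h_S4

Substituting h_S1 = 0 and rearranging gives the linear system (I - Q) h = 1:
  [17/20, -1/10, -1/20, -7/20] . (h_S0, h_S2, h_S3, h_S4) = 1
  [-3/10, 9/10, -1/5, -1/10] . (h_S0, h_S2, h_S3, h_S4) = 1
  [-1/20, -1/20, 1/2, -3/20] . (h_S0, h_S2, h_S3, h_S4) = 1
  [-11/20, -1/20, -3/20, 19/20] . (h_S0, h_S2, h_S3, h_S4) = 1

Solving yields:
  h_S0 = 29405/8704
  h_S2 = 15275/4352
  h_S3 = 245/64
  h_S4 = 33055/8704

Starting state is S3, so the expected hitting time is h_S3 = 245/64.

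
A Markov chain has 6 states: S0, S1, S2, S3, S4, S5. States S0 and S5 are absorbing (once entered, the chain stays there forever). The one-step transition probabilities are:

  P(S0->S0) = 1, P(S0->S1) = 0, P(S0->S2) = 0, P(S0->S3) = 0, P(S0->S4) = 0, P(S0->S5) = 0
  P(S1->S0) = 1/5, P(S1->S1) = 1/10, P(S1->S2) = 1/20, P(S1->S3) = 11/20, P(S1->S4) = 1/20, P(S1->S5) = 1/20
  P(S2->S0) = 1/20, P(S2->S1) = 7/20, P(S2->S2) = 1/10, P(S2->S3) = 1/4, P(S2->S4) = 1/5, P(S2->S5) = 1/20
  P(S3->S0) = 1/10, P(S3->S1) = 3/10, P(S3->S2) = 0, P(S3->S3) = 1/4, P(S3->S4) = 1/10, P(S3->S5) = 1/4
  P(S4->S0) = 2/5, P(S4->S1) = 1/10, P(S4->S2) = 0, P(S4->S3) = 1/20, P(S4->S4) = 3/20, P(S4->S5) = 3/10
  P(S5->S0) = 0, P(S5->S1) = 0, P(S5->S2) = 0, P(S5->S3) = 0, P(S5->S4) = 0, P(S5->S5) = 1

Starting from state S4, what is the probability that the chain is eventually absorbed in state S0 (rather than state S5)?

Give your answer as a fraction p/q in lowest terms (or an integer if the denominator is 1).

Answer: 10790/19297

Derivation:
Let a_i = P(absorbed in S0 | start in state i).
Boundary conditions: a_S0 = 1, a_S5 = 0.
For each transient state i, a_i = sum_j P(i->j) * a_j:
  a_S1 = 1/5*a_S0 + 1/10*a_S1 + 1/20*a_S2 + 11/20*a_S3 + 1/20*a_S4 + 1/20*a_S5
  a_S2 = 1/20*a_S0 + 7/20*a_S1 + 1/10*a_S2 + 1/4*a_S3 + 1/5*a_S4 + 1/20*a_S5
  a_S3 = 1/10*a_S0 + 3/10*a_S1 + 0*a_S2 + 1/4*a_S3 + 1/10*a_S4 + 1/4*a_S5
  a_S4 = 2/5*a_S0 + 1/10*a_S1 + 0*a_S2 + 1/20*a_S3 + 3/20*a_S4 + 3/10*a_S5

Substituting a_S0 = 1 and a_S5 = 0, rearrange to (I - Q) a = r where r[i] = P(i -> S0):
  [9/10, -1/20, -11/20, -1/20] . (a_S1, a_S2, a_S3, a_S4) = 1/5
  [-7/20, 9/10, -1/4, -1/5] . (a_S1, a_S2, a_S3, a_S4) = 1/20
  [-3/10, 0, 3/4, -1/10] . (a_S1, a_S2, a_S3, a_S4) = 1/10
  [-1/10, 0, -1/20, 17/20] . (a_S1, a_S2, a_S3, a_S4) = 2/5

Solving yields:
  a_S1 = 1361/2517
  a_S2 = 29404/57891
  a_S3 = 24556/57891
  a_S4 = 10790/19297

Starting state is S4, so the absorption probability is a_S4 = 10790/19297.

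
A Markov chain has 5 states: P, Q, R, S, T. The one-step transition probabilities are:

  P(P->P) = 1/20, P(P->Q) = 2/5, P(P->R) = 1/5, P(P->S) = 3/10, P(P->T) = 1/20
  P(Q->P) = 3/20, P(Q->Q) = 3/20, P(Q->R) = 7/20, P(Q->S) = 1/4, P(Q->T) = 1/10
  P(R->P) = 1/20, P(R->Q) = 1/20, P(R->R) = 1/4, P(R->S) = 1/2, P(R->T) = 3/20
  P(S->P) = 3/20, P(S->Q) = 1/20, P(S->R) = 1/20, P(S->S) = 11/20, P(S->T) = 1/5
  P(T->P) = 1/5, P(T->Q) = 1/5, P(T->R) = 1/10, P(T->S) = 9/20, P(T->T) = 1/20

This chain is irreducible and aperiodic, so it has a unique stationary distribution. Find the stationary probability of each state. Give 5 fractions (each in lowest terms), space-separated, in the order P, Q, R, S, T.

Answer: 4991/38506 9951/77012 2772/19253 35247/77012 2686/19253

Derivation:
The stationary distribution satisfies pi = pi * P, i.e.:
  pi_P = 1/20*pi_P + 3/20*pi_Q + 1/20*pi_R + 3/20*pi_S + 1/5*pi_T
  pi_Q = 2/5*pi_P + 3/20*pi_Q + 1/20*pi_R + 1/20*pi_S + 1/5*pi_T
  pi_R = 1/5*pi_P + 7/20*pi_Q + 1/4*pi_R + 1/20*pi_S + 1/10*pi_T
  pi_S = 3/10*pi_P + 1/4*pi_Q + 1/2*pi_R + 11/20*pi_S + 9/20*pi_T
  pi_T = 1/20*pi_P + 1/10*pi_Q + 3/20*pi_R + 1/5*pi_S + 1/20*pi_T
with normalization: pi_P + pi_Q + pi_R + pi_S + pi_T = 1.

Using the first 4 balance equations plus normalization, the linear system A*pi = b is:
  [-19/20, 3/20, 1/20, 3/20, 1/5] . pi = 0
  [2/5, -17/20, 1/20, 1/20, 1/5] . pi = 0
  [1/5, 7/20, -3/4, 1/20, 1/10] . pi = 0
  [3/10, 1/4, 1/2, -9/20, 9/20] . pi = 0
  [1, 1, 1, 1, 1] . pi = 1

Solving yields:
  pi_P = 4991/38506
  pi_Q = 9951/77012
  pi_R = 2772/19253
  pi_S = 35247/77012
  pi_T = 2686/19253

Verification (pi * P):
  4991/38506*1/20 + 9951/77012*3/20 + 2772/19253*1/20 + 35247/77012*3/20 + 2686/19253*1/5 = 4991/38506 = pi_P  (ok)
  4991/38506*2/5 + 9951/77012*3/20 + 2772/19253*1/20 + 35247/77012*1/20 + 2686/19253*1/5 = 9951/77012 = pi_Q  (ok)
  4991/38506*1/5 + 9951/77012*7/20 + 2772/19253*1/4 + 35247/77012*1/20 + 2686/19253*1/10 = 2772/19253 = pi_R  (ok)
  4991/38506*3/10 + 9951/77012*1/4 + 2772/19253*1/2 + 35247/77012*11/20 + 2686/19253*9/20 = 35247/77012 = pi_S  (ok)
  4991/38506*1/20 + 9951/77012*1/10 + 2772/19253*3/20 + 35247/77012*1/5 + 2686/19253*1/20 = 2686/19253 = pi_T  (ok)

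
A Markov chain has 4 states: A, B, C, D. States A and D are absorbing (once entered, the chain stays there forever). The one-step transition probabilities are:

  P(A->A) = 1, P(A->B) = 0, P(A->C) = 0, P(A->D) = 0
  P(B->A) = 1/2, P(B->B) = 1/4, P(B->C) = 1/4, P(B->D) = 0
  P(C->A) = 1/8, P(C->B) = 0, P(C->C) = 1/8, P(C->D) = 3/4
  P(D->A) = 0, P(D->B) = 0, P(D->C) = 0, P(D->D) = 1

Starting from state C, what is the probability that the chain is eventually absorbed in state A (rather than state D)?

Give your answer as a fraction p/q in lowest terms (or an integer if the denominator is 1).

Let a_i = P(absorbed in A | start in state i).
Boundary conditions: a_A = 1, a_D = 0.
For each transient state i, a_i = sum_j P(i->j) * a_j:
  a_B = 1/2*a_A + 1/4*a_B + 1/4*a_C + 0*a_D
  a_C = 1/8*a_A + 0*a_B + 1/8*a_C + 3/4*a_D

Substituting a_A = 1 and a_D = 0, rearrange to (I - Q) a = r where r[i] = P(i -> A):
  [3/4, -1/4] . (a_B, a_C) = 1/2
  [0, 7/8] . (a_B, a_C) = 1/8

Solving yields:
  a_B = 5/7
  a_C = 1/7

Starting state is C, so the absorption probability is a_C = 1/7.

Answer: 1/7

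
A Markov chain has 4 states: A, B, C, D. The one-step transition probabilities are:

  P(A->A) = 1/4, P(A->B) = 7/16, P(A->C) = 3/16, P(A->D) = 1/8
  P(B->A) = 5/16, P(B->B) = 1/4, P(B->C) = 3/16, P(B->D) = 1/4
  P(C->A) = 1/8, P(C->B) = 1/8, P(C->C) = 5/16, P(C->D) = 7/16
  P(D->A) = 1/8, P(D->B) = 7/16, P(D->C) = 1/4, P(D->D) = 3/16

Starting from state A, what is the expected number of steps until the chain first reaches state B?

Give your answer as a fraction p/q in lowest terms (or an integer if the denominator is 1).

Let h_i = expected steps to first reach B from state i.
Boundary: h_B = 0.
First-step equations for the other states:
  h_A = 1 + 1/4*h_A + 7/16*h_B + 3/16*h_C + 1/8*h_D
  h_C = 1 + 1/8*h_A + 1/8*h_B + 5/16*h_C + 7/16*h_D
  h_D = 1 + 1/8*h_A + 7/16*h_B + 1/4*h_C + 3/16*h_D

Substituting h_B = 0 and rearranging gives the linear system (I - Q) h = 1:
  [3/4, -3/16, -1/8] . (h_A, h_C, h_D) = 1
  [-1/8, 11/16, -7/16] . (h_A, h_C, h_D) = 1
  [-1/8, -1/4, 13/16] . (h_A, h_C, h_D) = 1

Solving yields:
  h_A = 41/15
  h_C = 56/15
  h_D = 14/5

Starting state is A, so the expected hitting time is h_A = 41/15.

Answer: 41/15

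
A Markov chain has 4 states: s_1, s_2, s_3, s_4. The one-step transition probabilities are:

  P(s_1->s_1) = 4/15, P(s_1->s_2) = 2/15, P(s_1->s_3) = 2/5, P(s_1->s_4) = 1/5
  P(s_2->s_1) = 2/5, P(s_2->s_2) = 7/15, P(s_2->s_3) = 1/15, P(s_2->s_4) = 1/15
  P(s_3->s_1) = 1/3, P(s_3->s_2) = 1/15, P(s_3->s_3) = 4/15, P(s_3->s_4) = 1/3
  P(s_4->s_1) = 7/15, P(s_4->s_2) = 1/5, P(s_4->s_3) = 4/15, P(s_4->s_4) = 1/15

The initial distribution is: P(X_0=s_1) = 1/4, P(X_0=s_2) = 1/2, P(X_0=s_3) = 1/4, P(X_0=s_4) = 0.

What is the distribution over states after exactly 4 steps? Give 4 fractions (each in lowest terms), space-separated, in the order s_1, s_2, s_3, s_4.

Answer: 70459/202500 39503/202500 13793/50625 18683/101250

Derivation:
Propagating the distribution step by step (d_{t+1} = d_t * P):
d_0 = (s_1=1/4, s_2=1/2, s_3=1/4, s_4=0)
  d_1[s_1] = 1/4*4/15 + 1/2*2/5 + 1/4*1/3 + 0*7/15 = 7/20
  d_1[s_2] = 1/4*2/15 + 1/2*7/15 + 1/4*1/15 + 0*1/5 = 17/60
  d_1[s_3] = 1/4*2/5 + 1/2*1/15 + 1/4*4/15 + 0*4/15 = 1/5
  d_1[s_4] = 1/4*1/5 + 1/2*1/15 + 1/4*1/3 + 0*1/15 = 1/6
d_1 = (s_1=7/20, s_2=17/60, s_3=1/5, s_4=1/6)
  d_2[s_1] = 7/20*4/15 + 17/60*2/5 + 1/5*1/3 + 1/6*7/15 = 79/225
  d_2[s_2] = 7/20*2/15 + 17/60*7/15 + 1/5*1/15 + 1/6*1/5 = 203/900
  d_2[s_3] = 7/20*2/5 + 17/60*1/15 + 1/5*4/15 + 1/6*4/15 = 77/300
  d_2[s_4] = 7/20*1/5 + 17/60*1/15 + 1/5*1/3 + 1/6*1/15 = 1/6
d_2 = (s_1=79/225, s_2=203/900, s_3=77/300, s_4=1/6)
  d_3[s_1] = 79/225*4/15 + 203/900*2/5 + 77/300*1/3 + 1/6*7/15 = 4687/13500
  d_3[s_2] = 79/225*2/15 + 203/900*7/15 + 77/300*1/15 + 1/6*1/5 = 1367/6750
  d_3[s_3] = 79/225*2/5 + 203/900*1/15 + 77/300*4/15 + 1/6*4/15 = 3623/13500
  d_3[s_4] = 79/225*1/5 + 203/900*1/15 + 77/300*1/3 + 1/6*1/15 = 614/3375
d_3 = (s_1=4687/13500, s_2=1367/6750, s_3=3623/13500, s_4=614/3375)
  d_4[s_1] = 4687/13500*4/15 + 1367/6750*2/5 + 3623/13500*1/3 + 614/3375*7/15 = 70459/202500
  d_4[s_2] = 4687/13500*2/15 + 1367/6750*7/15 + 3623/13500*1/15 + 614/3375*1/5 = 39503/202500
  d_4[s_3] = 4687/13500*2/5 + 1367/6750*1/15 + 3623/13500*4/15 + 614/3375*4/15 = 13793/50625
  d_4[s_4] = 4687/13500*1/5 + 1367/6750*1/15 + 3623/13500*1/3 + 614/3375*1/15 = 18683/101250
d_4 = (s_1=70459/202500, s_2=39503/202500, s_3=13793/50625, s_4=18683/101250)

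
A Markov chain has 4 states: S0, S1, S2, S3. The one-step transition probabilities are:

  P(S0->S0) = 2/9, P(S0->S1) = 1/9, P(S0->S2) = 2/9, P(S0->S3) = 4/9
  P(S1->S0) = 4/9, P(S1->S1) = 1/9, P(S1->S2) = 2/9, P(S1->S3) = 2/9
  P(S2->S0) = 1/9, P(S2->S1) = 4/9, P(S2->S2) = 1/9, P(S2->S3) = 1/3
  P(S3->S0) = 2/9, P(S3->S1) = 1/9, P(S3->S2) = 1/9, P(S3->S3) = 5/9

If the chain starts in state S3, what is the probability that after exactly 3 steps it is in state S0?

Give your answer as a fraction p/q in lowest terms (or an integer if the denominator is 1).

Computing P^3 by repeated multiplication:
P^1 =
  S0: [2/9, 1/9, 2/9, 4/9]
  S1: [4/9, 1/9, 2/9, 2/9]
  S2: [1/9, 4/9, 1/9, 1/3]
  S3: [2/9, 1/9, 1/9, 5/9]
P^2 =
  S0: [2/9, 5/27, 4/27, 4/9]
  S1: [2/9, 5/27, 14/81, 34/81]
  S2: [25/81, 4/27, 14/81, 10/27]
  S3: [19/81, 4/27, 4/27, 38/81]
P^3 =
  S0: [20/81, 13/81, 38/243, 106/243]
  S1: [178/729, 41/243, 38/243, 314/729]
  S2: [172/729, 41/243, 118/729, 316/729]
  S3: [58/243, 13/81, 112/729, 326/729]

(P^3)[S3 -> S0] = 58/243

Answer: 58/243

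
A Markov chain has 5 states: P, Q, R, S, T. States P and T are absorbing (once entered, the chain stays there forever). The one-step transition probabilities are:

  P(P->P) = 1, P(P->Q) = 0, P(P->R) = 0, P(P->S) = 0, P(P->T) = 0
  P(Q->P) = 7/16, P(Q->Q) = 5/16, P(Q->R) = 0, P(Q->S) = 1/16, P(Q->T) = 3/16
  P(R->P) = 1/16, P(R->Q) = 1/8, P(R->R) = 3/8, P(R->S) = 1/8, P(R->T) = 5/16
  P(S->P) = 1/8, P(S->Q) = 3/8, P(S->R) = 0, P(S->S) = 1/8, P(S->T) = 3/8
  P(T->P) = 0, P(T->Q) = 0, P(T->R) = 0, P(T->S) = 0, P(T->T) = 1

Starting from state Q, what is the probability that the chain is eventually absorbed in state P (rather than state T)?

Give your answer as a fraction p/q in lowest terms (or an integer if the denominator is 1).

Answer: 25/37

Derivation:
Let a_i = P(absorbed in P | start in state i).
Boundary conditions: a_P = 1, a_T = 0.
For each transient state i, a_i = sum_j P(i->j) * a_j:
  a_Q = 7/16*a_P + 5/16*a_Q + 0*a_R + 1/16*a_S + 3/16*a_T
  a_R = 1/16*a_P + 1/8*a_Q + 3/8*a_R + 1/8*a_S + 5/16*a_T
  a_S = 1/8*a_P + 3/8*a_Q + 0*a_R + 1/8*a_S + 3/8*a_T

Substituting a_P = 1 and a_T = 0, rearrange to (I - Q) a = r where r[i] = P(i -> P):
  [11/16, 0, -1/16] . (a_Q, a_R, a_S) = 7/16
  [-1/8, 5/8, -1/8] . (a_Q, a_R, a_S) = 1/16
  [-3/8, 0, 7/8] . (a_Q, a_R, a_S) = 1/8

Solving yields:
  a_Q = 25/37
  a_R = 119/370
  a_S = 16/37

Starting state is Q, so the absorption probability is a_Q = 25/37.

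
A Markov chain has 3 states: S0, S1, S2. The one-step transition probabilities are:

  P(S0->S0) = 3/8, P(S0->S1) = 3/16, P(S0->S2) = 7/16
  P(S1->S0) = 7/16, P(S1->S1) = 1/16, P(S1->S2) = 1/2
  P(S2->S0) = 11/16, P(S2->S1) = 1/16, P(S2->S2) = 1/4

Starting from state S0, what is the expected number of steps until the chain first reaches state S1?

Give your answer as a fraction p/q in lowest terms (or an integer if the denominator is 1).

Answer: 304/43

Derivation:
Let h_i = expected steps to first reach S1 from state i.
Boundary: h_S1 = 0.
First-step equations for the other states:
  h_S0 = 1 + 3/8*h_S0 + 3/16*h_S1 + 7/16*h_S2
  h_S2 = 1 + 11/16*h_S0 + 1/16*h_S1 + 1/4*h_S2

Substituting h_S1 = 0 and rearranging gives the linear system (I - Q) h = 1:
  [5/8, -7/16] . (h_S0, h_S2) = 1
  [-11/16, 3/4] . (h_S0, h_S2) = 1

Solving yields:
  h_S0 = 304/43
  h_S2 = 336/43

Starting state is S0, so the expected hitting time is h_S0 = 304/43.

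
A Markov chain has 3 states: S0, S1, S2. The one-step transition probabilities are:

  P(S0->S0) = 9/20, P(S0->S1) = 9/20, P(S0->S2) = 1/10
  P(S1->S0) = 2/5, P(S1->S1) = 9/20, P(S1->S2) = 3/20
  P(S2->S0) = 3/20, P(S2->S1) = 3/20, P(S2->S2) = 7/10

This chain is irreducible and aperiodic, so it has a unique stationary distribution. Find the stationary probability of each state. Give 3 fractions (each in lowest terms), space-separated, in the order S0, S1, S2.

Answer: 57/166 30/83 49/166

Derivation:
The stationary distribution satisfies pi = pi * P, i.e.:
  pi_S0 = 9/20*pi_S0 + 2/5*pi_S1 + 3/20*pi_S2
  pi_S1 = 9/20*pi_S0 + 9/20*pi_S1 + 3/20*pi_S2
  pi_S2 = 1/10*pi_S0 + 3/20*pi_S1 + 7/10*pi_S2
with normalization: pi_S0 + pi_S1 + pi_S2 = 1.

Using the first 2 balance equations plus normalization, the linear system A*pi = b is:
  [-11/20, 2/5, 3/20] . pi = 0
  [9/20, -11/20, 3/20] . pi = 0
  [1, 1, 1] . pi = 1

Solving yields:
  pi_S0 = 57/166
  pi_S1 = 30/83
  pi_S2 = 49/166

Verification (pi * P):
  57/166*9/20 + 30/83*2/5 + 49/166*3/20 = 57/166 = pi_S0  (ok)
  57/166*9/20 + 30/83*9/20 + 49/166*3/20 = 30/83 = pi_S1  (ok)
  57/166*1/10 + 30/83*3/20 + 49/166*7/10 = 49/166 = pi_S2  (ok)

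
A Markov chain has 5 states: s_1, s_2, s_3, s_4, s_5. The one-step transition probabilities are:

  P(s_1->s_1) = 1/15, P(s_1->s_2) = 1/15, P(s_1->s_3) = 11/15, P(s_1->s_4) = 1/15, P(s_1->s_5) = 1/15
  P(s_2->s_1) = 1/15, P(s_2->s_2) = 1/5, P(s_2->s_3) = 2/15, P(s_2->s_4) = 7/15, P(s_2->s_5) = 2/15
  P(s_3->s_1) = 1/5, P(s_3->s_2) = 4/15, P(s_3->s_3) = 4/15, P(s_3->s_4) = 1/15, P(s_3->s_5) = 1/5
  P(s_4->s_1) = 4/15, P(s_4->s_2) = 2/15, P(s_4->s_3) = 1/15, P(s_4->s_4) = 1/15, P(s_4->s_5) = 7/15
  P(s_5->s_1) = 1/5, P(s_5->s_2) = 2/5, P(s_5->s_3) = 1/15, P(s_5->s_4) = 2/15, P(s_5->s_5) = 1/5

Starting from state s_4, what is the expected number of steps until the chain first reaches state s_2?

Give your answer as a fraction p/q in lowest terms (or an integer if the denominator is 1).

Let h_i = expected steps to first reach s_2 from state i.
Boundary: h_s_2 = 0.
First-step equations for the other states:
  h_s_1 = 1 + 1/15*h_s_1 + 1/15*h_s_2 + 11/15*h_s_3 + 1/15*h_s_4 + 1/15*h_s_5
  h_s_3 = 1 + 1/5*h_s_1 + 4/15*h_s_2 + 4/15*h_s_3 + 1/15*h_s_4 + 1/5*h_s_5
  h_s_4 = 1 + 4/15*h_s_1 + 2/15*h_s_2 + 1/15*h_s_3 + 1/15*h_s_4 + 7/15*h_s_5
  h_s_5 = 1 + 1/5*h_s_1 + 2/5*h_s_2 + 1/15*h_s_3 + 2/15*h_s_4 + 1/5*h_s_5

Substituting h_s_2 = 0 and rearranging gives the linear system (I - Q) h = 1:
  [14/15, -11/15, -1/15, -1/15] . (h_s_1, h_s_3, h_s_4, h_s_5) = 1
  [-1/5, 11/15, -1/15, -1/5] . (h_s_1, h_s_3, h_s_4, h_s_5) = 1
  [-4/15, -1/15, 14/15, -7/15] . (h_s_1, h_s_3, h_s_4, h_s_5) = 1
  [-1/5, -1/15, -2/15, 4/5] . (h_s_1, h_s_3, h_s_4, h_s_5) = 1

Solving yields:
  h_s_1 = 4478/925
  h_s_3 = 3759/925
  h_s_4 = 4182/925
  h_s_5 = 3286/925

Starting state is s_4, so the expected hitting time is h_s_4 = 4182/925.

Answer: 4182/925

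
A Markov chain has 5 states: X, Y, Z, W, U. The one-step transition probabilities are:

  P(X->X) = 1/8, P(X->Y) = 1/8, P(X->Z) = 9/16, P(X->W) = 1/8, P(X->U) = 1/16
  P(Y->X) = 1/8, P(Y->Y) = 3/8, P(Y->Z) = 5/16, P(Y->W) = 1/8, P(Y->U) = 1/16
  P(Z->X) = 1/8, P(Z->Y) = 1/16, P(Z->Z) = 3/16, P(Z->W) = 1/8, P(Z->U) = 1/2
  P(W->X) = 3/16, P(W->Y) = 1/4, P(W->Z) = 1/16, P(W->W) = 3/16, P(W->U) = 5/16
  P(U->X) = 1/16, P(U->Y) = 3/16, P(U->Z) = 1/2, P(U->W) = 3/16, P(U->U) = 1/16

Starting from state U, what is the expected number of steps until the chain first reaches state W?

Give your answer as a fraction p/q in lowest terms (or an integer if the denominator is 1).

Let h_i = expected steps to first reach W from state i.
Boundary: h_W = 0.
First-step equations for the other states:
  h_X = 1 + 1/8*h_X + 1/8*h_Y + 9/16*h_Z + 1/8*h_W + 1/16*h_U
  h_Y = 1 + 1/8*h_X + 3/8*h_Y + 5/16*h_Z + 1/8*h_W + 1/16*h_U
  h_Z = 1 + 1/8*h_X + 1/16*h_Y + 3/16*h_Z + 1/8*h_W + 1/2*h_U
  h_U = 1 + 1/16*h_X + 3/16*h_Y + 1/2*h_Z + 3/16*h_W + 1/16*h_U

Substituting h_W = 0 and rearranging gives the linear system (I - Q) h = 1:
  [7/8, -1/8, -9/16, -1/16] . (h_X, h_Y, h_Z, h_U) = 1
  [-1/8, 5/8, -5/16, -1/16] . (h_X, h_Y, h_Z, h_U) = 1
  [-1/8, -1/16, 13/16, -1/2] . (h_X, h_Y, h_Z, h_U) = 1
  [-1/16, -3/16, -1/2, 15/16] . (h_X, h_Y, h_Z, h_U) = 1

Solving yields:
  h_X = 712/99
  h_Y = 2150/297
  h_Z = 698/99
  h_U = 2006/297

Starting state is U, so the expected hitting time is h_U = 2006/297.

Answer: 2006/297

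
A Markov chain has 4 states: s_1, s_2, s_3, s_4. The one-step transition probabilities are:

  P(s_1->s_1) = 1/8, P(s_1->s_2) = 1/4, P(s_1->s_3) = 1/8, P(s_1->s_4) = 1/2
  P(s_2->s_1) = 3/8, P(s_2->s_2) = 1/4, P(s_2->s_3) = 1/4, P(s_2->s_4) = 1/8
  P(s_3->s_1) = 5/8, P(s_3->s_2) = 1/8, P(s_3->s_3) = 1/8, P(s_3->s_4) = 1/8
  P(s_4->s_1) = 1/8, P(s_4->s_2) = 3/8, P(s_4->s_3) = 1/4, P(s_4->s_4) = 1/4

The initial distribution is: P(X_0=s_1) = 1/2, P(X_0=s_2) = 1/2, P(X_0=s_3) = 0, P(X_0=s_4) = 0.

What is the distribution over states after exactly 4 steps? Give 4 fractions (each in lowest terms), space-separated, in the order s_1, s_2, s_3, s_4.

Propagating the distribution step by step (d_{t+1} = d_t * P):
d_0 = (s_1=1/2, s_2=1/2, s_3=0, s_4=0)
  d_1[s_1] = 1/2*1/8 + 1/2*3/8 + 0*5/8 + 0*1/8 = 1/4
  d_1[s_2] = 1/2*1/4 + 1/2*1/4 + 0*1/8 + 0*3/8 = 1/4
  d_1[s_3] = 1/2*1/8 + 1/2*1/4 + 0*1/8 + 0*1/4 = 3/16
  d_1[s_4] = 1/2*1/2 + 1/2*1/8 + 0*1/8 + 0*1/4 = 5/16
d_1 = (s_1=1/4, s_2=1/4, s_3=3/16, s_4=5/16)
  d_2[s_1] = 1/4*1/8 + 1/4*3/8 + 3/16*5/8 + 5/16*1/8 = 9/32
  d_2[s_2] = 1/4*1/4 + 1/4*1/4 + 3/16*1/8 + 5/16*3/8 = 17/64
  d_2[s_3] = 1/4*1/8 + 1/4*1/4 + 3/16*1/8 + 5/16*1/4 = 25/128
  d_2[s_4] = 1/4*1/2 + 1/4*1/8 + 3/16*1/8 + 5/16*1/4 = 33/128
d_2 = (s_1=9/32, s_2=17/64, s_3=25/128, s_4=33/128)
  d_3[s_1] = 9/32*1/8 + 17/64*3/8 + 25/128*5/8 + 33/128*1/8 = 37/128
  d_3[s_2] = 9/32*1/4 + 17/64*1/4 + 25/128*1/8 + 33/128*3/8 = 33/128
  d_3[s_3] = 9/32*1/8 + 17/64*1/4 + 25/128*1/8 + 33/128*1/4 = 195/1024
  d_3[s_4] = 9/32*1/2 + 17/64*1/8 + 25/128*1/8 + 33/128*1/4 = 269/1024
d_3 = (s_1=37/128, s_2=33/128, s_3=195/1024, s_4=269/1024)
  d_4[s_1] = 37/128*1/8 + 33/128*3/8 + 195/1024*5/8 + 269/1024*1/8 = 583/2048
  d_4[s_2] = 37/128*1/4 + 33/128*1/4 + 195/1024*1/8 + 269/1024*3/8 = 1061/4096
  d_4[s_3] = 37/128*1/8 + 33/128*1/4 + 195/1024*1/8 + 269/1024*1/4 = 1557/8192
  d_4[s_4] = 37/128*1/2 + 33/128*1/8 + 195/1024*1/8 + 269/1024*1/4 = 2181/8192
d_4 = (s_1=583/2048, s_2=1061/4096, s_3=1557/8192, s_4=2181/8192)

Answer: 583/2048 1061/4096 1557/8192 2181/8192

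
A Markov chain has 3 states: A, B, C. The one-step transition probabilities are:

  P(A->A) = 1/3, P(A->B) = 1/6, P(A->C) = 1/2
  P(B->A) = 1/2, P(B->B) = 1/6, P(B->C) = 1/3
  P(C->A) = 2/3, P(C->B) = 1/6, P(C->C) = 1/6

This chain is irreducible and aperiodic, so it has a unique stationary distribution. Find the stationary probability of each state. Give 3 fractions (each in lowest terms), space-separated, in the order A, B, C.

The stationary distribution satisfies pi = pi * P, i.e.:
  pi_A = 1/3*pi_A + 1/2*pi_B + 2/3*pi_C
  pi_B = 1/6*pi_A + 1/6*pi_B + 1/6*pi_C
  pi_C = 1/2*pi_A + 1/3*pi_B + 1/6*pi_C
with normalization: pi_A + pi_B + pi_C = 1.

Using the first 2 balance equations plus normalization, the linear system A*pi = b is:
  [-2/3, 1/2, 2/3] . pi = 0
  [1/6, -5/6, 1/6] . pi = 0
  [1, 1, 1] . pi = 1

Solving yields:
  pi_A = 23/48
  pi_B = 1/6
  pi_C = 17/48

Verification (pi * P):
  23/48*1/3 + 1/6*1/2 + 17/48*2/3 = 23/48 = pi_A  (ok)
  23/48*1/6 + 1/6*1/6 + 17/48*1/6 = 1/6 = pi_B  (ok)
  23/48*1/2 + 1/6*1/3 + 17/48*1/6 = 17/48 = pi_C  (ok)

Answer: 23/48 1/6 17/48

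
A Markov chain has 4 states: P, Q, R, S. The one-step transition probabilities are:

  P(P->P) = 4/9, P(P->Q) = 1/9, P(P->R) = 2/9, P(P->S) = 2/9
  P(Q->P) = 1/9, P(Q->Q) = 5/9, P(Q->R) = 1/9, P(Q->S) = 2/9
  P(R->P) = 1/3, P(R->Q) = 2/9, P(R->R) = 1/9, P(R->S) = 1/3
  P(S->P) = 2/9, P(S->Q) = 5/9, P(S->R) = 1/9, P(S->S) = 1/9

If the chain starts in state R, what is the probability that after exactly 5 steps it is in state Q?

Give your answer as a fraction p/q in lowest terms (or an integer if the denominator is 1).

Answer: 7796/19683

Derivation:
Computing P^5 by repeated multiplication:
P^1 =
  P: [4/9, 1/9, 2/9, 2/9]
  Q: [1/9, 5/9, 1/9, 2/9]
  R: [1/3, 2/9, 1/9, 1/3]
  S: [2/9, 5/9, 1/9, 1/9]
P^2 =
  P: [1/3, 23/81, 13/81, 2/9]
  Q: [16/81, 38/81, 10/81, 17/81]
  R: [23/81, 10/27, 4/27, 16/81]
  S: [2/9, 34/81, 11/81, 2/9]
P^3 =
  P: [206/729, 86/243, 4/27, 157/729]
  Q: [166/729, 311/729, 97/729, 155/729]
  R: [190/729, 277/729, 104/729, 158/729]
  S: [175/729, 100/243, 11/81, 155/729]
P^4 =
  P: [1720/6561, 2497/6561, 935/6561, 1409/6561]
  Q: [1576/6561, 2690/6561, 895/6561, 1400/6561]
  R: [185/729, 2573/6561, 919/6561, 52/243]
  S: [1607/6561, 2648/6561, 904/6561, 1402/6561]
P^5 =
  P: [5000/19683, 23120/59049, 8281/59049, 4216/19683]
  Q: [14479/59049, 23816/59049, 8137/59049, 12617/59049]
  R: [14798/59049, 7796/19683, 914/6561, 12637/59049]
  S: [4864/19683, 23665/59049, 8168/59049, 4208/19683]

(P^5)[R -> Q] = 7796/19683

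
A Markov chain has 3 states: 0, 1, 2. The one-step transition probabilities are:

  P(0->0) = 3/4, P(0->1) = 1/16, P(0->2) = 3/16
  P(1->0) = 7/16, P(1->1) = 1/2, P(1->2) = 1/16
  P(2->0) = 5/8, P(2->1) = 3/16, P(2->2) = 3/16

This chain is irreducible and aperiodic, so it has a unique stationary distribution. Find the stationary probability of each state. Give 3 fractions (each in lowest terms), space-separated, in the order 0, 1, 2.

The stationary distribution satisfies pi = pi * P, i.e.:
  pi_0 = 3/4*pi_0 + 7/16*pi_1 + 5/8*pi_2
  pi_1 = 1/16*pi_0 + 1/2*pi_1 + 3/16*pi_2
  pi_2 = 3/16*pi_0 + 1/16*pi_1 + 3/16*pi_2
with normalization: pi_0 + pi_1 + pi_2 = 1.

Using the first 2 balance equations plus normalization, the linear system A*pi = b is:
  [-1/4, 7/16, 5/8] . pi = 0
  [1/16, -1/2, 3/16] . pi = 0
  [1, 1, 1] . pi = 1

Solving yields:
  pi_0 = 101/148
  pi_1 = 11/74
  pi_2 = 25/148

Verification (pi * P):
  101/148*3/4 + 11/74*7/16 + 25/148*5/8 = 101/148 = pi_0  (ok)
  101/148*1/16 + 11/74*1/2 + 25/148*3/16 = 11/74 = pi_1  (ok)
  101/148*3/16 + 11/74*1/16 + 25/148*3/16 = 25/148 = pi_2  (ok)

Answer: 101/148 11/74 25/148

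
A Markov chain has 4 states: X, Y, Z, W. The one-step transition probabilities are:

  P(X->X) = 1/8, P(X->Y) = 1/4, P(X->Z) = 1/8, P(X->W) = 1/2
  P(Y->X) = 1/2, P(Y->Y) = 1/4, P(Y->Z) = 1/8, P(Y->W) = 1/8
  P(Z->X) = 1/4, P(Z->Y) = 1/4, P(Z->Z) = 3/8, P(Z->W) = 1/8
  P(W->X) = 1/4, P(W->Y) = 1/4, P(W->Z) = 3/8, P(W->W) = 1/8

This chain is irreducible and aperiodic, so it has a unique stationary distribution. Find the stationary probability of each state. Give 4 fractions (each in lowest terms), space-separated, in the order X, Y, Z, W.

The stationary distribution satisfies pi = pi * P, i.e.:
  pi_X = 1/8*pi_X + 1/2*pi_Y + 1/4*pi_Z + 1/4*pi_W
  pi_Y = 1/4*pi_X + 1/4*pi_Y + 1/4*pi_Z + 1/4*pi_W
  pi_Z = 1/8*pi_X + 1/8*pi_Y + 3/8*pi_Z + 3/8*pi_W
  pi_W = 1/2*pi_X + 1/8*pi_Y + 1/8*pi_Z + 1/8*pi_W
with normalization: pi_X + pi_Y + pi_Z + pi_W = 1.

Using the first 3 balance equations plus normalization, the linear system A*pi = b is:
  [-7/8, 1/2, 1/4, 1/4] . pi = 0
  [1/4, -3/4, 1/4, 1/4] . pi = 0
  [1/8, 1/8, -5/8, 3/8] . pi = 0
  [1, 1, 1, 1] . pi = 1

Solving yields:
  pi_X = 5/18
  pi_Y = 1/4
  pi_Z = 35/144
  pi_W = 11/48

Verification (pi * P):
  5/18*1/8 + 1/4*1/2 + 35/144*1/4 + 11/48*1/4 = 5/18 = pi_X  (ok)
  5/18*1/4 + 1/4*1/4 + 35/144*1/4 + 11/48*1/4 = 1/4 = pi_Y  (ok)
  5/18*1/8 + 1/4*1/8 + 35/144*3/8 + 11/48*3/8 = 35/144 = pi_Z  (ok)
  5/18*1/2 + 1/4*1/8 + 35/144*1/8 + 11/48*1/8 = 11/48 = pi_W  (ok)

Answer: 5/18 1/4 35/144 11/48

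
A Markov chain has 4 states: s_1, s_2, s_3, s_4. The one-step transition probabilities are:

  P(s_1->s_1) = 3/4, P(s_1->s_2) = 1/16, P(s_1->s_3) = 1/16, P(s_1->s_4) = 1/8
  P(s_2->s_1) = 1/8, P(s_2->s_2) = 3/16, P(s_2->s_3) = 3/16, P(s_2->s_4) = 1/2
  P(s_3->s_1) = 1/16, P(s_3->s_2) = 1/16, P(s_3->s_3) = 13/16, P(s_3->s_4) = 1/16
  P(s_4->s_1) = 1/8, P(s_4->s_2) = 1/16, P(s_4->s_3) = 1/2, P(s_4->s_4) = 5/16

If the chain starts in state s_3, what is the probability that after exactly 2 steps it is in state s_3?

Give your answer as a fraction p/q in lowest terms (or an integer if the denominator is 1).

Computing P^2 by repeated multiplication:
P^1 =
  s_1: [3/4, 1/16, 1/16, 1/8]
  s_2: [1/8, 3/16, 3/16, 1/2]
  s_3: [1/16, 1/16, 13/16, 1/16]
  s_4: [1/8, 1/16, 1/2, 5/16]
P^2 =
  s_1: [151/256, 9/128, 11/64, 43/256]
  s_2: [49/256, 11/128, 57/128, 71/256]
  s_3: [29/256, 9/128, 181/256, 7/64]
  s_4: [11/64, 9/128, 149/256, 45/256]

(P^2)[s_3 -> s_3] = 181/256

Answer: 181/256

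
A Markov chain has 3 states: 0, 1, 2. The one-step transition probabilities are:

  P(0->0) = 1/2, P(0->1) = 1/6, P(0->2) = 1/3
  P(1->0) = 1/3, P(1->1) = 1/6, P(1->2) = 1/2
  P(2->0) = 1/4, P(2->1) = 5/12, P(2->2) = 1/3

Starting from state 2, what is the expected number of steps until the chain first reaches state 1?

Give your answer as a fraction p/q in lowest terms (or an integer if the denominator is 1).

Answer: 3

Derivation:
Let h_i = expected steps to first reach 1 from state i.
Boundary: h_1 = 0.
First-step equations for the other states:
  h_0 = 1 + 1/2*h_0 + 1/6*h_1 + 1/3*h_2
  h_2 = 1 + 1/4*h_0 + 5/12*h_1 + 1/3*h_2

Substituting h_1 = 0 and rearranging gives the linear system (I - Q) h = 1:
  [1/2, -1/3] . (h_0, h_2) = 1
  [-1/4, 2/3] . (h_0, h_2) = 1

Solving yields:
  h_0 = 4
  h_2 = 3

Starting state is 2, so the expected hitting time is h_2 = 3.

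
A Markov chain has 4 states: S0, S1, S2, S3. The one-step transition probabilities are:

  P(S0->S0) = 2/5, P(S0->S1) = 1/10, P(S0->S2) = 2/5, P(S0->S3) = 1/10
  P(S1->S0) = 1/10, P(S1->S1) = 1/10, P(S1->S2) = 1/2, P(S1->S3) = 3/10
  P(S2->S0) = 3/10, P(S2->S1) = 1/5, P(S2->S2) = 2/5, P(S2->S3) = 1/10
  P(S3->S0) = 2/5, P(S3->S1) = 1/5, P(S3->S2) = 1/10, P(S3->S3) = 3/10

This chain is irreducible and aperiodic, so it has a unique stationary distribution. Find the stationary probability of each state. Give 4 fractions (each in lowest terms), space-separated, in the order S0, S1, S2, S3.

The stationary distribution satisfies pi = pi * P, i.e.:
  pi_S0 = 2/5*pi_S0 + 1/10*pi_S1 + 3/10*pi_S2 + 2/5*pi_S3
  pi_S1 = 1/10*pi_S0 + 1/10*pi_S1 + 1/5*pi_S2 + 1/5*pi_S3
  pi_S2 = 2/5*pi_S0 + 1/2*pi_S1 + 2/5*pi_S2 + 1/10*pi_S3
  pi_S3 = 1/10*pi_S0 + 3/10*pi_S1 + 1/10*pi_S2 + 3/10*pi_S3
with normalization: pi_S0 + pi_S1 + pi_S2 + pi_S3 = 1.

Using the first 3 balance equations plus normalization, the linear system A*pi = b is:
  [-3/5, 1/10, 3/10, 2/5] . pi = 0
  [1/10, -9/10, 1/5, 1/5] . pi = 0
  [2/5, 1/2, -3/5, 1/10] . pi = 0
  [1, 1, 1, 1] . pi = 1

Solving yields:
  pi_S0 = 247/778
  pi_S1 = 119/778
  pi_S2 = 285/778
  pi_S3 = 127/778

Verification (pi * P):
  247/778*2/5 + 119/778*1/10 + 285/778*3/10 + 127/778*2/5 = 247/778 = pi_S0  (ok)
  247/778*1/10 + 119/778*1/10 + 285/778*1/5 + 127/778*1/5 = 119/778 = pi_S1  (ok)
  247/778*2/5 + 119/778*1/2 + 285/778*2/5 + 127/778*1/10 = 285/778 = pi_S2  (ok)
  247/778*1/10 + 119/778*3/10 + 285/778*1/10 + 127/778*3/10 = 127/778 = pi_S3  (ok)

Answer: 247/778 119/778 285/778 127/778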